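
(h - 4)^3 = h^3 - 12*h^2 + 48*h - 64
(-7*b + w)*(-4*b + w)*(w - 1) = 28*b^2*w - 28*b^2 - 11*b*w^2 + 11*b*w + w^3 - w^2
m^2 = m^2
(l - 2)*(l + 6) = l^2 + 4*l - 12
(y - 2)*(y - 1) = y^2 - 3*y + 2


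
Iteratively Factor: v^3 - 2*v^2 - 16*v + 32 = (v + 4)*(v^2 - 6*v + 8) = (v - 2)*(v + 4)*(v - 4)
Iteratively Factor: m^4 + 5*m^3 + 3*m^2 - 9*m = (m + 3)*(m^3 + 2*m^2 - 3*m) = (m + 3)^2*(m^2 - m) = (m - 1)*(m + 3)^2*(m)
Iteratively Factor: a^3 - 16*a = (a)*(a^2 - 16) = a*(a + 4)*(a - 4)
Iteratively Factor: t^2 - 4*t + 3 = (t - 3)*(t - 1)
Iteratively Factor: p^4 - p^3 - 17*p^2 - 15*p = (p - 5)*(p^3 + 4*p^2 + 3*p) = (p - 5)*(p + 3)*(p^2 + p) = p*(p - 5)*(p + 3)*(p + 1)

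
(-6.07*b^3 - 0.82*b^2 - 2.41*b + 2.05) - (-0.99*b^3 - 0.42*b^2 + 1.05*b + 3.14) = -5.08*b^3 - 0.4*b^2 - 3.46*b - 1.09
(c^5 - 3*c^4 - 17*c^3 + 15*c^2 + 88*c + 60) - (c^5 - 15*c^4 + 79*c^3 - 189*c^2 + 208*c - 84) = 12*c^4 - 96*c^3 + 204*c^2 - 120*c + 144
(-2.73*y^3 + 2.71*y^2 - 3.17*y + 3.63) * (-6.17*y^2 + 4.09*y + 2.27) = 16.8441*y^5 - 27.8864*y^4 + 24.4457*y^3 - 29.2107*y^2 + 7.6508*y + 8.2401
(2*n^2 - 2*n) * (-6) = -12*n^2 + 12*n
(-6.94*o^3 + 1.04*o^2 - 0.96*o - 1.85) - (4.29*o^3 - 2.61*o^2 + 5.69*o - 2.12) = -11.23*o^3 + 3.65*o^2 - 6.65*o + 0.27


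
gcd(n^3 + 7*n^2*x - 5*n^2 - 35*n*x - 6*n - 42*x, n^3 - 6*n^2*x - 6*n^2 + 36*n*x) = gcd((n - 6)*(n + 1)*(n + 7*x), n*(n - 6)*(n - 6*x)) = n - 6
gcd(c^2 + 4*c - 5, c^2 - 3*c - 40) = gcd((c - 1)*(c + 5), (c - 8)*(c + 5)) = c + 5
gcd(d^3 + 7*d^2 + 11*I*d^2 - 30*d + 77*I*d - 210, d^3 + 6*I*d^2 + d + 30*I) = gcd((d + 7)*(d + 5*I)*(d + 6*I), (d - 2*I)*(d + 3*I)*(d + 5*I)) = d + 5*I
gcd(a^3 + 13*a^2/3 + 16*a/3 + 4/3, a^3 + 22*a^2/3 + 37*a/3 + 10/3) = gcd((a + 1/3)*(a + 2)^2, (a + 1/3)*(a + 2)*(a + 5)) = a^2 + 7*a/3 + 2/3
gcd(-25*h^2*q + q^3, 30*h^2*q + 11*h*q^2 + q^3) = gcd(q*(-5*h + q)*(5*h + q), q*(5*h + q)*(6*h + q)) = 5*h*q + q^2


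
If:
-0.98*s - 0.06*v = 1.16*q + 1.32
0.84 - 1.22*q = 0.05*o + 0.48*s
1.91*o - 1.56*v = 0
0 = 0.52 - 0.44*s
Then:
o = -105.61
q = 4.55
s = 1.18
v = -129.31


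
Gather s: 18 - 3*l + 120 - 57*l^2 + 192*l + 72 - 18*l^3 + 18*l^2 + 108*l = -18*l^3 - 39*l^2 + 297*l + 210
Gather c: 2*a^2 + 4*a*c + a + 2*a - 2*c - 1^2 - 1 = 2*a^2 + 3*a + c*(4*a - 2) - 2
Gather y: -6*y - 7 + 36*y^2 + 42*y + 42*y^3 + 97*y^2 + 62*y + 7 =42*y^3 + 133*y^2 + 98*y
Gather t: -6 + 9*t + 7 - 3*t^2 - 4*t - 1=-3*t^2 + 5*t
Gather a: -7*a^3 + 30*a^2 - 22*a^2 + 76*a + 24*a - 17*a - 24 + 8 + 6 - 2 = -7*a^3 + 8*a^2 + 83*a - 12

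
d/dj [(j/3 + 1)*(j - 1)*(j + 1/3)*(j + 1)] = 4*j^3/3 + 10*j^2/3 - 10/9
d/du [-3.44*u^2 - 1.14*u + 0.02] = -6.88*u - 1.14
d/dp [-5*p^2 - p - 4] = -10*p - 1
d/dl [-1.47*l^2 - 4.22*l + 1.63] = -2.94*l - 4.22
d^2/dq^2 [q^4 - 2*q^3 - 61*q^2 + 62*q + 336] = 12*q^2 - 12*q - 122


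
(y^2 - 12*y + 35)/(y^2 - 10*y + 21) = (y - 5)/(y - 3)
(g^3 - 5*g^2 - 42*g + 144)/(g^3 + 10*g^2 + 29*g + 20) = (g^3 - 5*g^2 - 42*g + 144)/(g^3 + 10*g^2 + 29*g + 20)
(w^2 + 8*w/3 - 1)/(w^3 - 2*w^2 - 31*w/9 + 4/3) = 3*(w + 3)/(3*w^2 - 5*w - 12)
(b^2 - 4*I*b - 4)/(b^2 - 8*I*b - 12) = (b - 2*I)/(b - 6*I)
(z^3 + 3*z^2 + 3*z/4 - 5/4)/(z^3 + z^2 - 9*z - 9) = (z^2 + 2*z - 5/4)/(z^2 - 9)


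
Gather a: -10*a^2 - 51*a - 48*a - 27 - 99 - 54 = -10*a^2 - 99*a - 180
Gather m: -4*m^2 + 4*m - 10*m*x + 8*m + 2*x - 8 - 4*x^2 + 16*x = -4*m^2 + m*(12 - 10*x) - 4*x^2 + 18*x - 8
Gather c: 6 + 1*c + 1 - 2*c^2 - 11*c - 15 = -2*c^2 - 10*c - 8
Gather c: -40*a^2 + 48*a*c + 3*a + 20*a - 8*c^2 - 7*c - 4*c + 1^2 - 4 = -40*a^2 + 23*a - 8*c^2 + c*(48*a - 11) - 3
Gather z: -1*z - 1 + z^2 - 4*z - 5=z^2 - 5*z - 6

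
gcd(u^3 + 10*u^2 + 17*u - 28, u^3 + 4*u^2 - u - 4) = u^2 + 3*u - 4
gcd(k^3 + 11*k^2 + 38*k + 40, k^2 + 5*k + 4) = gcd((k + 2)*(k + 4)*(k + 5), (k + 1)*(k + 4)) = k + 4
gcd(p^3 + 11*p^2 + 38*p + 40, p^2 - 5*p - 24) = 1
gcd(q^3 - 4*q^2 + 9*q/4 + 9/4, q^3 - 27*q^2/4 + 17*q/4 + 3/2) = 1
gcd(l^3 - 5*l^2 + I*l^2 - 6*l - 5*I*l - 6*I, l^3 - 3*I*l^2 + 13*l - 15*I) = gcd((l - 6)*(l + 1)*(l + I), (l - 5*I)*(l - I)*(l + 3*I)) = 1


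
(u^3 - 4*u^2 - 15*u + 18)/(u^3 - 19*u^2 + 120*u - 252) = (u^2 + 2*u - 3)/(u^2 - 13*u + 42)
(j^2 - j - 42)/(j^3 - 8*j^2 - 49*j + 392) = (j + 6)/(j^2 - j - 56)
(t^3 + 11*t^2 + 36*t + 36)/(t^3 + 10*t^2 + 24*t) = (t^2 + 5*t + 6)/(t*(t + 4))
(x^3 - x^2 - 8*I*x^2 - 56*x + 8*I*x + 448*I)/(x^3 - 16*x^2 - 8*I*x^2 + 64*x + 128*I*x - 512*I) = (x + 7)/(x - 8)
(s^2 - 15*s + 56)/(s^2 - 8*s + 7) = (s - 8)/(s - 1)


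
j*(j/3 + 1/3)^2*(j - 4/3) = j^4/9 + 2*j^3/27 - 5*j^2/27 - 4*j/27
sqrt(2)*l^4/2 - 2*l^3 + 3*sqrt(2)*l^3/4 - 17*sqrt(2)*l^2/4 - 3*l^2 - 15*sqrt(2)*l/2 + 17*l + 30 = (l - 3)*(l + 5/2)*(l - 2*sqrt(2))*(sqrt(2)*l/2 + sqrt(2))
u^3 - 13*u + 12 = (u - 3)*(u - 1)*(u + 4)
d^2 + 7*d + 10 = (d + 2)*(d + 5)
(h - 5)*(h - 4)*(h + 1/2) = h^3 - 17*h^2/2 + 31*h/2 + 10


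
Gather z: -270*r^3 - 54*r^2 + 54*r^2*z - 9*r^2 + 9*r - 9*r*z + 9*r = -270*r^3 - 63*r^2 + 18*r + z*(54*r^2 - 9*r)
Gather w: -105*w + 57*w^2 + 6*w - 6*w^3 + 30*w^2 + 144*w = -6*w^3 + 87*w^2 + 45*w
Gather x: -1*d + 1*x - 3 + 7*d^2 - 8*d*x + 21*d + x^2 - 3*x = 7*d^2 + 20*d + x^2 + x*(-8*d - 2) - 3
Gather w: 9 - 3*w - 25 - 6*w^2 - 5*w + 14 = -6*w^2 - 8*w - 2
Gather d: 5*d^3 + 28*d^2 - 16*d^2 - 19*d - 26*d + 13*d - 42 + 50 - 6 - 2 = 5*d^3 + 12*d^2 - 32*d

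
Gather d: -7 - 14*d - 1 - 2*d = -16*d - 8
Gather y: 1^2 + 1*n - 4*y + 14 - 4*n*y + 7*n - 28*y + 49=8*n + y*(-4*n - 32) + 64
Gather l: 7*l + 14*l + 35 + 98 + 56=21*l + 189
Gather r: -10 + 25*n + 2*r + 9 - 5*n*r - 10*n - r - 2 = 15*n + r*(1 - 5*n) - 3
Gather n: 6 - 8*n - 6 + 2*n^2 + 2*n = 2*n^2 - 6*n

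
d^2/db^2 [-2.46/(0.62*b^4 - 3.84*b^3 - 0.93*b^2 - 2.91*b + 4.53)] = ((18.3024*b^2 - 56.6784*b - 4.5756)*(-0.62*b^4 + 3.84*b^3 + 0.93*b^2 + 2.91*b - 4.53) + 2.46*(-4.96*b^3 + 23.04*b^2 + 3.72*b + 5.82)*(-2.48*b^3 + 11.52*b^2 + 1.86*b + 2.91))/(-0.62*b^4 + 3.84*b^3 + 0.93*b^2 + 2.91*b - 4.53)^3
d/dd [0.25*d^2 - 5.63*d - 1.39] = 0.5*d - 5.63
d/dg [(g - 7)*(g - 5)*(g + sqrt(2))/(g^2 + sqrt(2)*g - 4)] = (g^4 + 2*sqrt(2)*g^3 - 45*g^2 - 78*sqrt(2)*g + 96*g - 210 + 48*sqrt(2))/(g^4 + 2*sqrt(2)*g^3 - 6*g^2 - 8*sqrt(2)*g + 16)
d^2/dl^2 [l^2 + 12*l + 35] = 2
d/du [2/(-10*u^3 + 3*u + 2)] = 6*(10*u^2 - 1)/(-10*u^3 + 3*u + 2)^2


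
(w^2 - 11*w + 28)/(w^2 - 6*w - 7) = (w - 4)/(w + 1)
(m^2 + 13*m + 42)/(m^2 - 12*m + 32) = (m^2 + 13*m + 42)/(m^2 - 12*m + 32)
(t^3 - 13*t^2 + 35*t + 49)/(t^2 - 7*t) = t - 6 - 7/t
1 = 1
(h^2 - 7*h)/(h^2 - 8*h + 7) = h/(h - 1)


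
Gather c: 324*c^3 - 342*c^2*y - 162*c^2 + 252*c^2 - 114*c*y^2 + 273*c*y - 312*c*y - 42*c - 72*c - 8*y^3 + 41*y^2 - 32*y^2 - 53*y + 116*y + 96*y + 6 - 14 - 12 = 324*c^3 + c^2*(90 - 342*y) + c*(-114*y^2 - 39*y - 114) - 8*y^3 + 9*y^2 + 159*y - 20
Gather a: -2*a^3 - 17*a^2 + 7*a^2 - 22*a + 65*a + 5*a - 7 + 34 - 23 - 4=-2*a^3 - 10*a^2 + 48*a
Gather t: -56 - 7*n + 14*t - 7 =-7*n + 14*t - 63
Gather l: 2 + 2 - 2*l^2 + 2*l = -2*l^2 + 2*l + 4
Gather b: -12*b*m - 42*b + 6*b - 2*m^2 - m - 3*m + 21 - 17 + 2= b*(-12*m - 36) - 2*m^2 - 4*m + 6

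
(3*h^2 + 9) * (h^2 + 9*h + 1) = 3*h^4 + 27*h^3 + 12*h^2 + 81*h + 9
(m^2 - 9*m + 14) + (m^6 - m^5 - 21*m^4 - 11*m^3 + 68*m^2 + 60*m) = m^6 - m^5 - 21*m^4 - 11*m^3 + 69*m^2 + 51*m + 14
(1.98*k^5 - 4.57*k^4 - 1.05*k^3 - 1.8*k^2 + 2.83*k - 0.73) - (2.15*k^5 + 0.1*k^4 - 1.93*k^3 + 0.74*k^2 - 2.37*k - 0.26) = -0.17*k^5 - 4.67*k^4 + 0.88*k^3 - 2.54*k^2 + 5.2*k - 0.47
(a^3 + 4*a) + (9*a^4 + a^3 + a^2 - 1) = 9*a^4 + 2*a^3 + a^2 + 4*a - 1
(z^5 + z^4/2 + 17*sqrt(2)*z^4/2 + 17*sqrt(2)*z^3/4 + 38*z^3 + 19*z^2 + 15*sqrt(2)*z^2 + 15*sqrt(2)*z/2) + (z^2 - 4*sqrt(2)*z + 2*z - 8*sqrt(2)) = z^5 + z^4/2 + 17*sqrt(2)*z^4/2 + 17*sqrt(2)*z^3/4 + 38*z^3 + 20*z^2 + 15*sqrt(2)*z^2 + 2*z + 7*sqrt(2)*z/2 - 8*sqrt(2)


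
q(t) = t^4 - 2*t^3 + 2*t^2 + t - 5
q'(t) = 4*t^3 - 6*t^2 + 4*t + 1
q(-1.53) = 10.79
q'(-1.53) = -33.49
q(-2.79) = 111.81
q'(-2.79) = -143.74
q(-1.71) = 17.69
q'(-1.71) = -43.39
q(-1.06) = -0.17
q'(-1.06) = -14.75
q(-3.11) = 164.94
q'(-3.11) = -189.79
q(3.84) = 132.52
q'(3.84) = 154.38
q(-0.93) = -1.84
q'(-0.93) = -11.13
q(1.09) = -2.71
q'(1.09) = 3.41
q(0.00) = -5.00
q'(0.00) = 1.00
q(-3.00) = 145.00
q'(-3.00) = -173.00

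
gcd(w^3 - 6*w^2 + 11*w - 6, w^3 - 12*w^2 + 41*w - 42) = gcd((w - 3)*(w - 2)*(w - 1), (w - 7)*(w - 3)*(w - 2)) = w^2 - 5*w + 6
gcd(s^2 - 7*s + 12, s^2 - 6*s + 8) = s - 4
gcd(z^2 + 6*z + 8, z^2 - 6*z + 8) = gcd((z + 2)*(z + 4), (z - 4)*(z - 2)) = 1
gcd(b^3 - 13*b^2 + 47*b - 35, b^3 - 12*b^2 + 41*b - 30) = b^2 - 6*b + 5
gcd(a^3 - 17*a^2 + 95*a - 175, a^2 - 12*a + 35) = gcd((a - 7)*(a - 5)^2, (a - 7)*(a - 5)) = a^2 - 12*a + 35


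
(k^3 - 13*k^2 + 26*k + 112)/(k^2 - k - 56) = (k^2 - 5*k - 14)/(k + 7)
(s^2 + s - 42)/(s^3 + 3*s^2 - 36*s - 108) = (s + 7)/(s^2 + 9*s + 18)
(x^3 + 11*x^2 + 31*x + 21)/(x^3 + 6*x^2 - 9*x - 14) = (x + 3)/(x - 2)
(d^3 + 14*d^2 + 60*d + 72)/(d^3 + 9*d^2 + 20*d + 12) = (d + 6)/(d + 1)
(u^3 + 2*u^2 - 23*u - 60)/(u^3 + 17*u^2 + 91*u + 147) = (u^2 - u - 20)/(u^2 + 14*u + 49)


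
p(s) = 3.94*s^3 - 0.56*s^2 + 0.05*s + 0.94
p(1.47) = 12.32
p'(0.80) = 6.72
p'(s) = 11.82*s^2 - 1.12*s + 0.05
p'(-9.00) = 967.55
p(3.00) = 102.43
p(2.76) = 79.65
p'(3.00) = 103.07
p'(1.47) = 23.95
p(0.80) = 2.64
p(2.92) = 94.41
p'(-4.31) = 224.45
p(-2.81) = -91.04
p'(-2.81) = 96.53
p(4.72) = 403.01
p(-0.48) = 0.35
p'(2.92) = 97.56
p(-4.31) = -325.13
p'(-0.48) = 3.31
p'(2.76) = 87.00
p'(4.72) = 258.09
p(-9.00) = -2917.13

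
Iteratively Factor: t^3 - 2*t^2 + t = (t - 1)*(t^2 - t) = t*(t - 1)*(t - 1)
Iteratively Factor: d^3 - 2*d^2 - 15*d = (d + 3)*(d^2 - 5*d) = d*(d + 3)*(d - 5)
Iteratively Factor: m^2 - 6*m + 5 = (m - 1)*(m - 5)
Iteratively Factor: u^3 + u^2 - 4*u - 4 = (u + 2)*(u^2 - u - 2) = (u + 1)*(u + 2)*(u - 2)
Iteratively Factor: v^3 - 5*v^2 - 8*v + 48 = (v - 4)*(v^2 - v - 12) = (v - 4)*(v + 3)*(v - 4)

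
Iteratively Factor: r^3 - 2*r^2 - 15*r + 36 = (r + 4)*(r^2 - 6*r + 9) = (r - 3)*(r + 4)*(r - 3)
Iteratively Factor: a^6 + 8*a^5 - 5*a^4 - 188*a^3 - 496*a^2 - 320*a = (a - 5)*(a^5 + 13*a^4 + 60*a^3 + 112*a^2 + 64*a) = (a - 5)*(a + 4)*(a^4 + 9*a^3 + 24*a^2 + 16*a) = (a - 5)*(a + 4)^2*(a^3 + 5*a^2 + 4*a) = (a - 5)*(a + 4)^3*(a^2 + a) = a*(a - 5)*(a + 4)^3*(a + 1)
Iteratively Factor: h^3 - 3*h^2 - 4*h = (h)*(h^2 - 3*h - 4) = h*(h + 1)*(h - 4)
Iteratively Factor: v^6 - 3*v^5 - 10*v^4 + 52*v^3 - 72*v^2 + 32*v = (v - 2)*(v^5 - v^4 - 12*v^3 + 28*v^2 - 16*v) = (v - 2)*(v - 1)*(v^4 - 12*v^2 + 16*v) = (v - 2)^2*(v - 1)*(v^3 + 2*v^2 - 8*v) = (v - 2)^3*(v - 1)*(v^2 + 4*v) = v*(v - 2)^3*(v - 1)*(v + 4)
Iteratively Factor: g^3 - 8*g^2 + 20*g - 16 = (g - 2)*(g^2 - 6*g + 8) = (g - 4)*(g - 2)*(g - 2)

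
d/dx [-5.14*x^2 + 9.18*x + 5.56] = 9.18 - 10.28*x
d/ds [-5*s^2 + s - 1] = 1 - 10*s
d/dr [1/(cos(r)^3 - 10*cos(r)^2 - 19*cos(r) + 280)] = (3*cos(r)^2 - 20*cos(r) - 19)*sin(r)/(cos(r)^3 - 10*cos(r)^2 - 19*cos(r) + 280)^2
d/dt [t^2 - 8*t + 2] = 2*t - 8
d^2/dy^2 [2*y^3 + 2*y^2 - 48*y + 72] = 12*y + 4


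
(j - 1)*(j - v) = j^2 - j*v - j + v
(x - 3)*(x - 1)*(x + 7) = x^3 + 3*x^2 - 25*x + 21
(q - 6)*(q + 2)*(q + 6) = q^3 + 2*q^2 - 36*q - 72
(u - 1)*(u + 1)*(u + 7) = u^3 + 7*u^2 - u - 7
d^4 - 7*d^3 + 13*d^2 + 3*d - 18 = (d - 3)^2*(d - 2)*(d + 1)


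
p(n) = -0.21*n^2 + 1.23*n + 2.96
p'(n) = 1.23 - 0.42*n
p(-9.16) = -25.93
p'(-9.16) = 5.08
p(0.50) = 3.52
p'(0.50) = 1.02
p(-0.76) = 1.90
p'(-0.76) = 1.55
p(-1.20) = 1.18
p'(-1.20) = 1.73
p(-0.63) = 2.10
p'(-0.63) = 1.49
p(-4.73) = -7.56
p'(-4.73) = 3.22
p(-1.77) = 0.12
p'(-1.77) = 1.97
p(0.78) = 3.79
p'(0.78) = 0.90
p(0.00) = 2.96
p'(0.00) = 1.23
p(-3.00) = -2.62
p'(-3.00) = 2.49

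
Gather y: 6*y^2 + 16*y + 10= 6*y^2 + 16*y + 10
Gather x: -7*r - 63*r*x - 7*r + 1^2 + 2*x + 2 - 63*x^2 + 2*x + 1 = -14*r - 63*x^2 + x*(4 - 63*r) + 4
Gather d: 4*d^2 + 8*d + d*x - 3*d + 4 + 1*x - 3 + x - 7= 4*d^2 + d*(x + 5) + 2*x - 6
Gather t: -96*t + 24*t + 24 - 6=18 - 72*t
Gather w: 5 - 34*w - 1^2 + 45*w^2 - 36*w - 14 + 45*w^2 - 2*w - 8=90*w^2 - 72*w - 18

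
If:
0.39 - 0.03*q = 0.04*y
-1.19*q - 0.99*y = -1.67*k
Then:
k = 9.26347305389222 - 0.357285429141717*y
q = 13.0 - 1.33333333333333*y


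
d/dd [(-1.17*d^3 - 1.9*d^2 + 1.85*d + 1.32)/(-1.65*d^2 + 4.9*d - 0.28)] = (1.9305*d^4 - 11.466*d^3 - 5.2747*d^2 + 5.42*d - 6.986)/(2.7225*d^4 - 16.17*d^3 + 24.934*d^2 - 2.744*d + 0.0784)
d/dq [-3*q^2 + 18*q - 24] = 18 - 6*q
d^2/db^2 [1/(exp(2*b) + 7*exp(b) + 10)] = (2*(2*exp(b) + 7)^2*exp(b) - (4*exp(b) + 7)*(exp(2*b) + 7*exp(b) + 10))*exp(b)/(exp(2*b) + 7*exp(b) + 10)^3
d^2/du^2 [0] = 0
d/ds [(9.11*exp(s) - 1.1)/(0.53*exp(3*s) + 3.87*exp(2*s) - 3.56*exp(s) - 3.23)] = (-9.6566*exp(3*s) - 33.5067*exp(2*s) + 8.514*exp(s) - 33.3413)*exp(s)/(0.2809*exp(6*s) + 4.1022*exp(5*s) + 11.2033*exp(4*s) - 30.9782*exp(3*s) - 12.3266*exp(2*s) + 22.9976*exp(s) + 10.4329)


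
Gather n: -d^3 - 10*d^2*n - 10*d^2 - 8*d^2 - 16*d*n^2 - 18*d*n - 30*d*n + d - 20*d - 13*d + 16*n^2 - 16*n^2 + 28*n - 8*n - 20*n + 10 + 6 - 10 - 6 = -d^3 - 18*d^2 - 16*d*n^2 - 32*d + n*(-10*d^2 - 48*d)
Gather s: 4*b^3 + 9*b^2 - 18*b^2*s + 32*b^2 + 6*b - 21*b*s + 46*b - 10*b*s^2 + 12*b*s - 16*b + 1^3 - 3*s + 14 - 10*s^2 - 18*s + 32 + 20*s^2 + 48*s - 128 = 4*b^3 + 41*b^2 + 36*b + s^2*(10 - 10*b) + s*(-18*b^2 - 9*b + 27) - 81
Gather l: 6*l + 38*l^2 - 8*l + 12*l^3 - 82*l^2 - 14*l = 12*l^3 - 44*l^2 - 16*l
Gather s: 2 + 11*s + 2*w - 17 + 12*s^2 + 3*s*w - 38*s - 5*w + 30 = 12*s^2 + s*(3*w - 27) - 3*w + 15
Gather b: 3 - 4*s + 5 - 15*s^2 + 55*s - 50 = -15*s^2 + 51*s - 42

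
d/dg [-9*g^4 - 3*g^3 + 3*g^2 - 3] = 3*g*(-12*g^2 - 3*g + 2)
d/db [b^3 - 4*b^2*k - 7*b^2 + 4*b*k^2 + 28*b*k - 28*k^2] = 3*b^2 - 8*b*k - 14*b + 4*k^2 + 28*k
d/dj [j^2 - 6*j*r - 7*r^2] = 2*j - 6*r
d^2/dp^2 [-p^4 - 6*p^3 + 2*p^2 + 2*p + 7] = -12*p^2 - 36*p + 4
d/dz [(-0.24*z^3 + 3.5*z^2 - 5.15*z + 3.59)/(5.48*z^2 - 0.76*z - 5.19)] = (-1.3152*z^4 + 0.364799999999995*z^3 + 29.2988*z^2 - 75.6764*z + 29.4569)/(30.0304*z^4 - 8.3296*z^3 - 56.3048*z^2 + 7.8888*z + 26.9361)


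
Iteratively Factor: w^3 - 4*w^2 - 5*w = (w - 5)*(w^2 + w) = (w - 5)*(w + 1)*(w)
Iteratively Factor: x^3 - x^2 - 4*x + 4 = (x + 2)*(x^2 - 3*x + 2) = (x - 2)*(x + 2)*(x - 1)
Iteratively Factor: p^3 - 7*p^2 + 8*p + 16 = (p - 4)*(p^2 - 3*p - 4) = (p - 4)^2*(p + 1)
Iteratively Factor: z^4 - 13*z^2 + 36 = (z - 2)*(z^3 + 2*z^2 - 9*z - 18) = (z - 2)*(z + 2)*(z^2 - 9) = (z - 3)*(z - 2)*(z + 2)*(z + 3)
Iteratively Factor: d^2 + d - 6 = (d - 2)*(d + 3)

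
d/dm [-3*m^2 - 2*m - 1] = -6*m - 2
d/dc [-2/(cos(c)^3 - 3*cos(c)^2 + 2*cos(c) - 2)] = 2*(-3*cos(c)^2 + 6*cos(c) - 2)*sin(c)/(cos(c)^3 - 3*cos(c)^2 + 2*cos(c) - 2)^2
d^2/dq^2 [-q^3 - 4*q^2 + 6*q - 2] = -6*q - 8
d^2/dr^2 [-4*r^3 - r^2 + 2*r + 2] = -24*r - 2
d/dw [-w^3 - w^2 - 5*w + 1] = -3*w^2 - 2*w - 5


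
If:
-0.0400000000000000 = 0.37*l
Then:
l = -0.11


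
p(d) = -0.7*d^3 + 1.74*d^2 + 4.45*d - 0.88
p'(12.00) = -256.19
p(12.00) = -906.52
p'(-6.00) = -92.03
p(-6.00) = 186.26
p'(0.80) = 5.89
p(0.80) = 3.44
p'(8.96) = -132.96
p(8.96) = -324.84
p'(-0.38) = 2.82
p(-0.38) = -2.28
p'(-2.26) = -14.14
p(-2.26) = 6.03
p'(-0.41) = 2.67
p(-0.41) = -2.36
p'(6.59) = -63.82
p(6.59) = -96.32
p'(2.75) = -1.86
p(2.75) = 9.96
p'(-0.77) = 0.53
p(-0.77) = -2.96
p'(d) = -2.1*d^2 + 3.48*d + 4.45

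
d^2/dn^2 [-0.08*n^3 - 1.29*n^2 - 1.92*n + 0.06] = -0.48*n - 2.58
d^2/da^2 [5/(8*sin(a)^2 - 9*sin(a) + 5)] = 5*(-256*sin(a)^4 + 216*sin(a)^3 + 463*sin(a)^2 - 477*sin(a) + 82)/(8*sin(a)^2 - 9*sin(a) + 5)^3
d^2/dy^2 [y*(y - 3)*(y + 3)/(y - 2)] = 2*(y^3 - 6*y^2 + 12*y - 18)/(y^3 - 6*y^2 + 12*y - 8)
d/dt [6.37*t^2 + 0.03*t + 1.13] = 12.74*t + 0.03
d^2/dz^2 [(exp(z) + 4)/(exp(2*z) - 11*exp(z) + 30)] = (exp(4*z) + 27*exp(3*z) - 312*exp(2*z) + 334*exp(z) + 2220)*exp(z)/(exp(6*z) - 33*exp(5*z) + 453*exp(4*z) - 3311*exp(3*z) + 13590*exp(2*z) - 29700*exp(z) + 27000)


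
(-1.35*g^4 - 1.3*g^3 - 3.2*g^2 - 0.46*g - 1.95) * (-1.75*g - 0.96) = 2.3625*g^5 + 3.571*g^4 + 6.848*g^3 + 3.877*g^2 + 3.8541*g + 1.872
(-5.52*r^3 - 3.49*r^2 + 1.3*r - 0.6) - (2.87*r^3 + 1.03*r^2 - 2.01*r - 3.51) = -8.39*r^3 - 4.52*r^2 + 3.31*r + 2.91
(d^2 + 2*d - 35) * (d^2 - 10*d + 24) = d^4 - 8*d^3 - 31*d^2 + 398*d - 840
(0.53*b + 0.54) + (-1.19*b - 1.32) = -0.66*b - 0.78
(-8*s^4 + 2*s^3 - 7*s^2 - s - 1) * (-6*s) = 48*s^5 - 12*s^4 + 42*s^3 + 6*s^2 + 6*s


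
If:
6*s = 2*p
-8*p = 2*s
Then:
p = 0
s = 0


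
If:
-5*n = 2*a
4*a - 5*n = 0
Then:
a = 0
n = 0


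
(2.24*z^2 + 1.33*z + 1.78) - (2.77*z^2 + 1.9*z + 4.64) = -0.53*z^2 - 0.57*z - 2.86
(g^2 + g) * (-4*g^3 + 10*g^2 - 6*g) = -4*g^5 + 6*g^4 + 4*g^3 - 6*g^2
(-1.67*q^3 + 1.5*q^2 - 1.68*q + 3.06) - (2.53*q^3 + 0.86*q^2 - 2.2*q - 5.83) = -4.2*q^3 + 0.64*q^2 + 0.52*q + 8.89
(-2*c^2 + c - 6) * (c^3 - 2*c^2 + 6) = -2*c^5 + 5*c^4 - 8*c^3 + 6*c - 36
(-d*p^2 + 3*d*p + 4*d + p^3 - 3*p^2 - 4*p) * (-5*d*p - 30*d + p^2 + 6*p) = 5*d^2*p^3 + 15*d^2*p^2 - 110*d^2*p - 120*d^2 - 6*d*p^4 - 18*d*p^3 + 132*d*p^2 + 144*d*p + p^5 + 3*p^4 - 22*p^3 - 24*p^2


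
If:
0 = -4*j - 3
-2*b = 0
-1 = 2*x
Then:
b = 0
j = -3/4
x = -1/2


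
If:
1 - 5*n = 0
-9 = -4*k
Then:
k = 9/4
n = 1/5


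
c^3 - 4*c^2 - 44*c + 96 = (c - 8)*(c - 2)*(c + 6)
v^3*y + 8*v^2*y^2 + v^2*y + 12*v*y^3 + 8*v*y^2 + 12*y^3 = (v + 2*y)*(v + 6*y)*(v*y + y)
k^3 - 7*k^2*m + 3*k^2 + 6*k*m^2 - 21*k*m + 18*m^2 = (k + 3)*(k - 6*m)*(k - m)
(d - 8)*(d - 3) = d^2 - 11*d + 24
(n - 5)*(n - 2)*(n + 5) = n^3 - 2*n^2 - 25*n + 50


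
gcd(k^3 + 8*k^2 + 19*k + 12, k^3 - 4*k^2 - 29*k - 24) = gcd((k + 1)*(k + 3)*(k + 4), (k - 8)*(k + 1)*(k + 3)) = k^2 + 4*k + 3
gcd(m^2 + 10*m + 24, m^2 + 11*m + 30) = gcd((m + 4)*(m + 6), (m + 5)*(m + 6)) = m + 6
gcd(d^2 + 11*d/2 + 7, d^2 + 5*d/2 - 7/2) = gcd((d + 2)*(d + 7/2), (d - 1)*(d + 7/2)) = d + 7/2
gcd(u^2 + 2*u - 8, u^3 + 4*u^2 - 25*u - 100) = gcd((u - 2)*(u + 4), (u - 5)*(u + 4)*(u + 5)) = u + 4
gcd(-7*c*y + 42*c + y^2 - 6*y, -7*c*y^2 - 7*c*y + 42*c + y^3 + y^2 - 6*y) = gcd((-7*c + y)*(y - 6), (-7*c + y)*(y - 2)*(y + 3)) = -7*c + y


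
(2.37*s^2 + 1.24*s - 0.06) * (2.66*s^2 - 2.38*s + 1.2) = 6.3042*s^4 - 2.3422*s^3 - 0.2668*s^2 + 1.6308*s - 0.072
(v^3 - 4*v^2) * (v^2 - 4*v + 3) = v^5 - 8*v^4 + 19*v^3 - 12*v^2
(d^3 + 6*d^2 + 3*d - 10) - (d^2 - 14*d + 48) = d^3 + 5*d^2 + 17*d - 58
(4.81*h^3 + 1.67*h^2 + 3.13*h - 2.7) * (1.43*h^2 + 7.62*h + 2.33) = 6.8783*h^5 + 39.0403*h^4 + 28.4086*h^3 + 23.8807*h^2 - 13.2811*h - 6.291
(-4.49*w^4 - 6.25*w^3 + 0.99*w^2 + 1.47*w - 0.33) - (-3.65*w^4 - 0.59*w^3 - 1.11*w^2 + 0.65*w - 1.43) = -0.84*w^4 - 5.66*w^3 + 2.1*w^2 + 0.82*w + 1.1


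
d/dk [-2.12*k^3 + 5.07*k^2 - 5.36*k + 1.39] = -6.36*k^2 + 10.14*k - 5.36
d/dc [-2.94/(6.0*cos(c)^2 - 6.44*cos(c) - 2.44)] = (18.9336 - 35.28*cos(c))*sin(c)/(-6.0*cos(c)^2 + 6.44*cos(c) + 2.44)^2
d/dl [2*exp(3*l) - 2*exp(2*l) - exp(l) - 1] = (6*exp(2*l) - 4*exp(l) - 1)*exp(l)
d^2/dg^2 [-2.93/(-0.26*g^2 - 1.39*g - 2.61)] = (-0.396136*g^2 - 2.117804*g + 2.93*(0.52*g + 1.39)*(1.04*g + 2.78) - 3.976596)/(0.26*g^2 + 1.39*g + 2.61)^3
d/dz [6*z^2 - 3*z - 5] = 12*z - 3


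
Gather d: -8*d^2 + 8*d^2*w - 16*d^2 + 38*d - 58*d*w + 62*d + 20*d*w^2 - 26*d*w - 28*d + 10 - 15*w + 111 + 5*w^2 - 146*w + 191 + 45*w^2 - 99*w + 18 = d^2*(8*w - 24) + d*(20*w^2 - 84*w + 72) + 50*w^2 - 260*w + 330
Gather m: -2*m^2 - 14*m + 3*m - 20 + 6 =-2*m^2 - 11*m - 14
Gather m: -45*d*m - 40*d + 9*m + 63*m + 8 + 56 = -40*d + m*(72 - 45*d) + 64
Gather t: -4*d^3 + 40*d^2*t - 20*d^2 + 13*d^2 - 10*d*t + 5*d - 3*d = -4*d^3 - 7*d^2 + 2*d + t*(40*d^2 - 10*d)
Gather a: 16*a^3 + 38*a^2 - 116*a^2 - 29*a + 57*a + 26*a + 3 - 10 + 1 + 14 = 16*a^3 - 78*a^2 + 54*a + 8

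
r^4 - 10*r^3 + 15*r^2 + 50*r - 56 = (r - 7)*(r - 4)*(r - 1)*(r + 2)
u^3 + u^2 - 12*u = u*(u - 3)*(u + 4)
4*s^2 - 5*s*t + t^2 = (-4*s + t)*(-s + t)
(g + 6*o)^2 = g^2 + 12*g*o + 36*o^2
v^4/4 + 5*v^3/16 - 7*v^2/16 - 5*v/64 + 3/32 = (v/2 + 1/4)*(v/2 + 1)*(v - 3/4)*(v - 1/2)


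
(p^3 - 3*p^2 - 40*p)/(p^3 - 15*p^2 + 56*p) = (p + 5)/(p - 7)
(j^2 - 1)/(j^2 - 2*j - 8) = (1 - j^2)/(-j^2 + 2*j + 8)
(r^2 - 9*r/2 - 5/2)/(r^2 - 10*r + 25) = (r + 1/2)/(r - 5)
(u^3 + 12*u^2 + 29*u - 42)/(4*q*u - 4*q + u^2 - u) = (u^2 + 13*u + 42)/(4*q + u)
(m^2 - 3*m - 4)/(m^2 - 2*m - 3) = (m - 4)/(m - 3)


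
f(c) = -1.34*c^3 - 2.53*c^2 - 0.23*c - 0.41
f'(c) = -4.02*c^2 - 5.06*c - 0.23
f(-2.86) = 10.90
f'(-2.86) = -18.64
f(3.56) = -93.75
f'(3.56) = -69.19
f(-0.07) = -0.41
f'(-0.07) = 0.10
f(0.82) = -3.04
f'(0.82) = -7.08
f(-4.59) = 76.92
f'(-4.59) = -61.70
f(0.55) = -1.52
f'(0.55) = -4.23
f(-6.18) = 220.66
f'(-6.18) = -122.49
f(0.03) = -0.42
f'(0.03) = -0.39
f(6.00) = -382.31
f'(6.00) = -175.31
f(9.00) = -1184.27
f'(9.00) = -371.39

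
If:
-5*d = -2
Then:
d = 2/5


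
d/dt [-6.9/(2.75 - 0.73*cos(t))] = 5.037*sin(t)/(0.73*cos(t) - 2.75)^2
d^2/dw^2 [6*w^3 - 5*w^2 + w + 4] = 36*w - 10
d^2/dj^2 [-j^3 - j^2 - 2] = -6*j - 2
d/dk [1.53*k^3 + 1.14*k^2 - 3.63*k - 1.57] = 4.59*k^2 + 2.28*k - 3.63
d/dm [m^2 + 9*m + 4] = 2*m + 9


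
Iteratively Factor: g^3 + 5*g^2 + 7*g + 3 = (g + 1)*(g^2 + 4*g + 3) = (g + 1)^2*(g + 3)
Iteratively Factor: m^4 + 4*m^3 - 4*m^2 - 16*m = (m + 2)*(m^3 + 2*m^2 - 8*m) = (m - 2)*(m + 2)*(m^2 + 4*m) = m*(m - 2)*(m + 2)*(m + 4)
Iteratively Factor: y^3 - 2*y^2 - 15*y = (y + 3)*(y^2 - 5*y) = y*(y + 3)*(y - 5)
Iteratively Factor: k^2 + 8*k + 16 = (k + 4)*(k + 4)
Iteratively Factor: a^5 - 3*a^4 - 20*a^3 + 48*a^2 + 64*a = (a - 4)*(a^4 + a^3 - 16*a^2 - 16*a) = (a - 4)^2*(a^3 + 5*a^2 + 4*a) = (a - 4)^2*(a + 1)*(a^2 + 4*a) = (a - 4)^2*(a + 1)*(a + 4)*(a)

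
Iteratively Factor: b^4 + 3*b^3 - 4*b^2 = (b - 1)*(b^3 + 4*b^2) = b*(b - 1)*(b^2 + 4*b) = b*(b - 1)*(b + 4)*(b)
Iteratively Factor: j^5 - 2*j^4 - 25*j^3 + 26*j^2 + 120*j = (j - 5)*(j^4 + 3*j^3 - 10*j^2 - 24*j) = (j - 5)*(j - 3)*(j^3 + 6*j^2 + 8*j) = (j - 5)*(j - 3)*(j + 2)*(j^2 + 4*j) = j*(j - 5)*(j - 3)*(j + 2)*(j + 4)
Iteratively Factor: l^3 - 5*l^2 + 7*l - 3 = (l - 3)*(l^2 - 2*l + 1) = (l - 3)*(l - 1)*(l - 1)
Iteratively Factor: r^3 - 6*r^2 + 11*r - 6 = (r - 1)*(r^2 - 5*r + 6) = (r - 2)*(r - 1)*(r - 3)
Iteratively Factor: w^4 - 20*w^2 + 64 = (w - 4)*(w^3 + 4*w^2 - 4*w - 16) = (w - 4)*(w + 4)*(w^2 - 4) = (w - 4)*(w - 2)*(w + 4)*(w + 2)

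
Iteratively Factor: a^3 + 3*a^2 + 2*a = (a + 2)*(a^2 + a) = a*(a + 2)*(a + 1)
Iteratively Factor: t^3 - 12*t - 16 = (t - 4)*(t^2 + 4*t + 4) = (t - 4)*(t + 2)*(t + 2)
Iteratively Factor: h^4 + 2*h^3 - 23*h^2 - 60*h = (h - 5)*(h^3 + 7*h^2 + 12*h) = h*(h - 5)*(h^2 + 7*h + 12) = h*(h - 5)*(h + 3)*(h + 4)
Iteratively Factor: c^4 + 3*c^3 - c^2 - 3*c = (c + 1)*(c^3 + 2*c^2 - 3*c) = (c + 1)*(c + 3)*(c^2 - c) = c*(c + 1)*(c + 3)*(c - 1)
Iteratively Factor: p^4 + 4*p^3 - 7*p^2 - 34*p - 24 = (p + 1)*(p^3 + 3*p^2 - 10*p - 24) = (p + 1)*(p + 2)*(p^2 + p - 12) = (p - 3)*(p + 1)*(p + 2)*(p + 4)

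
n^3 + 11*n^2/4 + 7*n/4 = n*(n + 1)*(n + 7/4)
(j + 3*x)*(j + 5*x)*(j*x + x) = j^3*x + 8*j^2*x^2 + j^2*x + 15*j*x^3 + 8*j*x^2 + 15*x^3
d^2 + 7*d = d*(d + 7)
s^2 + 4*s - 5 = (s - 1)*(s + 5)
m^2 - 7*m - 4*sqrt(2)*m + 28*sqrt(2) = (m - 7)*(m - 4*sqrt(2))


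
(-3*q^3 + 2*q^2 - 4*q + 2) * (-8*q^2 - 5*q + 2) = 24*q^5 - q^4 + 16*q^3 + 8*q^2 - 18*q + 4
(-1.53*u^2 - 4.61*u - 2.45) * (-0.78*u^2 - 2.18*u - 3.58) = 1.1934*u^4 + 6.9312*u^3 + 17.4382*u^2 + 21.8448*u + 8.771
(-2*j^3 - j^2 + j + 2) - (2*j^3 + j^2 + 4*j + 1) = -4*j^3 - 2*j^2 - 3*j + 1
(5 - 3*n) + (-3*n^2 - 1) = -3*n^2 - 3*n + 4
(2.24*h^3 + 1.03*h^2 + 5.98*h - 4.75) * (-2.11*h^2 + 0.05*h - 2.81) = -4.7264*h^5 - 2.0613*h^4 - 18.8607*h^3 + 7.4272*h^2 - 17.0413*h + 13.3475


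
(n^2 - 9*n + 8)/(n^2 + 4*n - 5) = (n - 8)/(n + 5)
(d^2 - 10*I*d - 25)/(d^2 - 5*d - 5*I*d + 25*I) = (d - 5*I)/(d - 5)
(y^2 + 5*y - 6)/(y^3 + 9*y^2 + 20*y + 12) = (y - 1)/(y^2 + 3*y + 2)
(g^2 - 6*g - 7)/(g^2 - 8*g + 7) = (g + 1)/(g - 1)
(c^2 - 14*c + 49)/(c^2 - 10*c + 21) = (c - 7)/(c - 3)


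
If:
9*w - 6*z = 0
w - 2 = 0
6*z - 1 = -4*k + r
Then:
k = r/4 - 17/4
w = 2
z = 3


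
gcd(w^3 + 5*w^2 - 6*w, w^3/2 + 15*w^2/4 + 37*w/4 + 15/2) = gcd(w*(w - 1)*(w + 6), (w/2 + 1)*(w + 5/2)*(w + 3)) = 1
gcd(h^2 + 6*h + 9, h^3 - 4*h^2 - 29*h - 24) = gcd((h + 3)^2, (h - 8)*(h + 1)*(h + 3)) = h + 3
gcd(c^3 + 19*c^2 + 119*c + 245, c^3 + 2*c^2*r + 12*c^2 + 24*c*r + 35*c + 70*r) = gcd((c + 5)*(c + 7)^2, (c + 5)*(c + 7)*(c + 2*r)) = c^2 + 12*c + 35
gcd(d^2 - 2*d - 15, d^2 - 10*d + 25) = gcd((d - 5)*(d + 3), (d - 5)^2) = d - 5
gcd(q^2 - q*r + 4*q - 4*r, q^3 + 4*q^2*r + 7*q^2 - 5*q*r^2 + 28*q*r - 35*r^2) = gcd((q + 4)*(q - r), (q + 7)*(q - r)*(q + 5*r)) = q - r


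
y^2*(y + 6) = y^3 + 6*y^2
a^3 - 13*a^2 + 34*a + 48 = (a - 8)*(a - 6)*(a + 1)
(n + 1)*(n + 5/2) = n^2 + 7*n/2 + 5/2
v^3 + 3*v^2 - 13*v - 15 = (v - 3)*(v + 1)*(v + 5)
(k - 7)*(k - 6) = k^2 - 13*k + 42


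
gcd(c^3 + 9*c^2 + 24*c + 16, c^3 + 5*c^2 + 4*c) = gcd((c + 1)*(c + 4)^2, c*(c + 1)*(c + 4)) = c^2 + 5*c + 4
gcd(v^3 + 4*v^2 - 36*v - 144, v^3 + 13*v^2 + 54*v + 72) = v^2 + 10*v + 24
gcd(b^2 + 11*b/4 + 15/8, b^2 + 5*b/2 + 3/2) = b + 3/2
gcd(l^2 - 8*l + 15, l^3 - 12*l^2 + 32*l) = 1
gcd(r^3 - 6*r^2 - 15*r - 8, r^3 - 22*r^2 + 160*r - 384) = r - 8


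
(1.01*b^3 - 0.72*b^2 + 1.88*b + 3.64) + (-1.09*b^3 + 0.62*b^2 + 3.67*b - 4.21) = -0.0800000000000001*b^3 - 0.1*b^2 + 5.55*b - 0.57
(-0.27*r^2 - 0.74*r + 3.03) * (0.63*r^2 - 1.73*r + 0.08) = -0.1701*r^4 + 0.000900000000000012*r^3 + 3.1675*r^2 - 5.3011*r + 0.2424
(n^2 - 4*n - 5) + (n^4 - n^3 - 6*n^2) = n^4 - n^3 - 5*n^2 - 4*n - 5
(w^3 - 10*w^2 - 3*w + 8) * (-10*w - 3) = -10*w^4 + 97*w^3 + 60*w^2 - 71*w - 24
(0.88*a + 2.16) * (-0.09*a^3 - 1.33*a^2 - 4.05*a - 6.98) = -0.0792*a^4 - 1.3648*a^3 - 6.4368*a^2 - 14.8904*a - 15.0768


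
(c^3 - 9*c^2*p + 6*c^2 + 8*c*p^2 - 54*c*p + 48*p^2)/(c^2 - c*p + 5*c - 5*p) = (c^2 - 8*c*p + 6*c - 48*p)/(c + 5)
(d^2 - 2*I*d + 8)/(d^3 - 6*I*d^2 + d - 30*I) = (d - 4*I)/(d^2 - 8*I*d - 15)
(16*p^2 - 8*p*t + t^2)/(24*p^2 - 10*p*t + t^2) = (4*p - t)/(6*p - t)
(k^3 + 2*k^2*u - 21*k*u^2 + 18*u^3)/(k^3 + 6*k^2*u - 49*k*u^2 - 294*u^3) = (-k^2 + 4*k*u - 3*u^2)/(-k^2 + 49*u^2)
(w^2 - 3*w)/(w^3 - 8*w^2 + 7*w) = (w - 3)/(w^2 - 8*w + 7)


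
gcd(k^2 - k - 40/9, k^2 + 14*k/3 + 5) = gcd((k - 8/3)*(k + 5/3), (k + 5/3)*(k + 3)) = k + 5/3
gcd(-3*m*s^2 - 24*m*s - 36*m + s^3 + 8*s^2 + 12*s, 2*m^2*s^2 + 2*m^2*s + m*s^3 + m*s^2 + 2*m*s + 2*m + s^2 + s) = 1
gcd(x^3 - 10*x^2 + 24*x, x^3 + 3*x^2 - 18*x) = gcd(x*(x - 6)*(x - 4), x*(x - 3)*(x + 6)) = x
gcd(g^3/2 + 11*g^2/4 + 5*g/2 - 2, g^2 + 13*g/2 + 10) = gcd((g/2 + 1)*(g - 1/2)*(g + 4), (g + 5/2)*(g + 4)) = g + 4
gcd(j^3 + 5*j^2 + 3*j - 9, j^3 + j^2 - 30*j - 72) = j + 3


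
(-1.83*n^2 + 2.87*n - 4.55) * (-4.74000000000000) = 8.6742*n^2 - 13.6038*n + 21.567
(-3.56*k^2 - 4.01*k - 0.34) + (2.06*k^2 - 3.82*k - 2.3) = -1.5*k^2 - 7.83*k - 2.64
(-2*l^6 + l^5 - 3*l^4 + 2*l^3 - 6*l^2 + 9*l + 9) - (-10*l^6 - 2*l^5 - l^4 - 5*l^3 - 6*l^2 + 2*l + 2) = 8*l^6 + 3*l^5 - 2*l^4 + 7*l^3 + 7*l + 7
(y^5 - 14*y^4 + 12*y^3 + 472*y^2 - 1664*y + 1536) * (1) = y^5 - 14*y^4 + 12*y^3 + 472*y^2 - 1664*y + 1536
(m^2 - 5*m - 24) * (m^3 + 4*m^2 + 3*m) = m^5 - m^4 - 41*m^3 - 111*m^2 - 72*m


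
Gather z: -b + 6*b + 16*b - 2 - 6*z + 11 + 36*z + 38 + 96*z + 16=21*b + 126*z + 63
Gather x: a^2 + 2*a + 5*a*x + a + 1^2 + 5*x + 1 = a^2 + 3*a + x*(5*a + 5) + 2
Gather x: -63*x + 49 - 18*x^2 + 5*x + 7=-18*x^2 - 58*x + 56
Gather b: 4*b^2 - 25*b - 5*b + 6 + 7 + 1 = 4*b^2 - 30*b + 14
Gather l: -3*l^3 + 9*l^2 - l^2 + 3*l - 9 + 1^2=-3*l^3 + 8*l^2 + 3*l - 8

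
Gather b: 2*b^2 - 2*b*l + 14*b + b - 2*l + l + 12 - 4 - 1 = 2*b^2 + b*(15 - 2*l) - l + 7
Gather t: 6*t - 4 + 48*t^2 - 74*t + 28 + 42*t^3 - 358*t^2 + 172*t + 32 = 42*t^3 - 310*t^2 + 104*t + 56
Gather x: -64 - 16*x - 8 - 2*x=-18*x - 72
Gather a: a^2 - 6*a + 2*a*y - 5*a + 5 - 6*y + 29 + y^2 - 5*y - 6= a^2 + a*(2*y - 11) + y^2 - 11*y + 28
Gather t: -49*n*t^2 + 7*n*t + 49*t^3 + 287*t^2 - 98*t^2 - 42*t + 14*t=49*t^3 + t^2*(189 - 49*n) + t*(7*n - 28)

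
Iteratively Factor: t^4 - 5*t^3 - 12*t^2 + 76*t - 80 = (t - 5)*(t^3 - 12*t + 16) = (t - 5)*(t - 2)*(t^2 + 2*t - 8) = (t - 5)*(t - 2)^2*(t + 4)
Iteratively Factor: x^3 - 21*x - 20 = (x + 1)*(x^2 - x - 20) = (x + 1)*(x + 4)*(x - 5)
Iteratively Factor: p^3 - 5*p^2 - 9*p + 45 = (p - 5)*(p^2 - 9) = (p - 5)*(p + 3)*(p - 3)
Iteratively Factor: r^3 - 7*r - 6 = (r + 1)*(r^2 - r - 6) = (r - 3)*(r + 1)*(r + 2)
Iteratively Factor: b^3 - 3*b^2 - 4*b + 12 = (b - 3)*(b^2 - 4) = (b - 3)*(b - 2)*(b + 2)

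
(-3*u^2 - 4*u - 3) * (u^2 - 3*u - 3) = -3*u^4 + 5*u^3 + 18*u^2 + 21*u + 9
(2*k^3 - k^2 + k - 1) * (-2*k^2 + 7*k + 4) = -4*k^5 + 16*k^4 - k^3 + 5*k^2 - 3*k - 4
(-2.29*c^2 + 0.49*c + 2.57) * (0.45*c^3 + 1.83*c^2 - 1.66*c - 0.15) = -1.0305*c^5 - 3.9702*c^4 + 5.8546*c^3 + 4.2332*c^2 - 4.3397*c - 0.3855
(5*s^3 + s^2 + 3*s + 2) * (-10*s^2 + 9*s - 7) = -50*s^5 + 35*s^4 - 56*s^3 - 3*s - 14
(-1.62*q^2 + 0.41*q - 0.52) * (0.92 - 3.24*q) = 5.2488*q^3 - 2.8188*q^2 + 2.062*q - 0.4784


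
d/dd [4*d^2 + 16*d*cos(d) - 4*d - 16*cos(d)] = -16*d*sin(d) + 8*d + 16*sqrt(2)*sin(d + pi/4) - 4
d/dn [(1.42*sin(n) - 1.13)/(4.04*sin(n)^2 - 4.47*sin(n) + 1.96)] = (-5.7368*sin(n)^2 + 9.1304*sin(n) - 2.2679)*cos(n)/(16.3216*sin(n)^4 - 36.1176*sin(n)^3 + 35.8177*sin(n)^2 - 17.5224*sin(n) + 3.8416)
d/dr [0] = 0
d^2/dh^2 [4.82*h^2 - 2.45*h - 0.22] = 9.64000000000000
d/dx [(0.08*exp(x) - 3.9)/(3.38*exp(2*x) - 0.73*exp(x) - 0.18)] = (-0.2704*exp(2*x) + 26.364*exp(x) - 2.8614)*exp(x)/(11.4244*exp(4*x) - 4.9348*exp(3*x) - 0.6839*exp(2*x) + 0.2628*exp(x) + 0.0324)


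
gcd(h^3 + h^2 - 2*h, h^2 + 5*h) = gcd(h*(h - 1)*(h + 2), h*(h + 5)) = h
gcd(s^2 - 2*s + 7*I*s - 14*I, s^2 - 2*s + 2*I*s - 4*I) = s - 2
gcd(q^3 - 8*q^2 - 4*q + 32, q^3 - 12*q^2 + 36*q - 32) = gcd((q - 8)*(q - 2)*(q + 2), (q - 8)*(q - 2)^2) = q^2 - 10*q + 16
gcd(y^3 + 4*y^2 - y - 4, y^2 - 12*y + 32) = 1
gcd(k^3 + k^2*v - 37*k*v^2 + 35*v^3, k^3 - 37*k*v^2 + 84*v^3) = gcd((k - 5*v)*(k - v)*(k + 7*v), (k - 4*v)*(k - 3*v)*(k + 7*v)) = k + 7*v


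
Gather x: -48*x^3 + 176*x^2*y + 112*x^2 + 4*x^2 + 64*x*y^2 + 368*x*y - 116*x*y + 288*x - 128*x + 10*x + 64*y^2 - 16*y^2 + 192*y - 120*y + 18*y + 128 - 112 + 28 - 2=-48*x^3 + x^2*(176*y + 116) + x*(64*y^2 + 252*y + 170) + 48*y^2 + 90*y + 42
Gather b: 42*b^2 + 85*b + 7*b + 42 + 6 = 42*b^2 + 92*b + 48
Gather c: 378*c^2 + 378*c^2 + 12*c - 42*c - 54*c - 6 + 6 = 756*c^2 - 84*c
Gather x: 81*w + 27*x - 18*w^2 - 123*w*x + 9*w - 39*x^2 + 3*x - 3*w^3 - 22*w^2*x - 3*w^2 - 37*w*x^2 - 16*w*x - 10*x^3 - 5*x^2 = -3*w^3 - 21*w^2 + 90*w - 10*x^3 + x^2*(-37*w - 44) + x*(-22*w^2 - 139*w + 30)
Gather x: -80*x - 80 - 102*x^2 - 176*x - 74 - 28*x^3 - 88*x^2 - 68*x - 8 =-28*x^3 - 190*x^2 - 324*x - 162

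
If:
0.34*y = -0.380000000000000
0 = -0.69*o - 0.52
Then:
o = -0.75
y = -1.12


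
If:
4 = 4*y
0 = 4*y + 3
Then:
No Solution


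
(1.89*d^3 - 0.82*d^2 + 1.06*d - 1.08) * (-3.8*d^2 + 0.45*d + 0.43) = -7.182*d^5 + 3.9665*d^4 - 3.5843*d^3 + 4.2284*d^2 - 0.0302*d - 0.4644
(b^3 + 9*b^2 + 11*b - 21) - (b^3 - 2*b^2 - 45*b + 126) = 11*b^2 + 56*b - 147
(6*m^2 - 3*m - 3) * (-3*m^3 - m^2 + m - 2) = -18*m^5 + 3*m^4 + 18*m^3 - 12*m^2 + 3*m + 6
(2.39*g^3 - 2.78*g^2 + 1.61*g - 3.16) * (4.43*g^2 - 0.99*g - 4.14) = 10.5877*g^5 - 14.6815*g^4 - 0.0101000000000009*g^3 - 4.0835*g^2 - 3.537*g + 13.0824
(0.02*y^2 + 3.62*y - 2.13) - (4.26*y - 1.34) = 0.02*y^2 - 0.64*y - 0.79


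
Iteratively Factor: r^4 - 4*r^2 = (r + 2)*(r^3 - 2*r^2) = r*(r + 2)*(r^2 - 2*r) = r*(r - 2)*(r + 2)*(r)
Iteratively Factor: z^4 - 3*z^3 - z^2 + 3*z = (z - 1)*(z^3 - 2*z^2 - 3*z) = (z - 1)*(z + 1)*(z^2 - 3*z) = z*(z - 1)*(z + 1)*(z - 3)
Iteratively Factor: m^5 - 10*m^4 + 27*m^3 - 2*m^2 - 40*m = (m + 1)*(m^4 - 11*m^3 + 38*m^2 - 40*m) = m*(m + 1)*(m^3 - 11*m^2 + 38*m - 40) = m*(m - 2)*(m + 1)*(m^2 - 9*m + 20) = m*(m - 5)*(m - 2)*(m + 1)*(m - 4)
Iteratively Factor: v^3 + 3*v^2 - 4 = (v + 2)*(v^2 + v - 2) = (v - 1)*(v + 2)*(v + 2)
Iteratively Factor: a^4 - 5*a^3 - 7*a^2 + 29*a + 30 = (a + 1)*(a^3 - 6*a^2 - a + 30) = (a - 5)*(a + 1)*(a^2 - a - 6) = (a - 5)*(a + 1)*(a + 2)*(a - 3)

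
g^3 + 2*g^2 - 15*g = g*(g - 3)*(g + 5)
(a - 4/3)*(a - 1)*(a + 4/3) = a^3 - a^2 - 16*a/9 + 16/9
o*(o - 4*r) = o^2 - 4*o*r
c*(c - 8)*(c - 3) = c^3 - 11*c^2 + 24*c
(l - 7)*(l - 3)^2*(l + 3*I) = l^4 - 13*l^3 + 3*I*l^3 + 51*l^2 - 39*I*l^2 - 63*l + 153*I*l - 189*I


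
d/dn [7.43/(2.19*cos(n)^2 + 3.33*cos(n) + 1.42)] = (32.5434*cos(n) + 24.7419)*sin(n)/(2.19*cos(n)^2 + 3.33*cos(n) + 1.42)^2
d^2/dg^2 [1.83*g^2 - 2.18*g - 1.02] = 3.66000000000000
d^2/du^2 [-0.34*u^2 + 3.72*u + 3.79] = -0.680000000000000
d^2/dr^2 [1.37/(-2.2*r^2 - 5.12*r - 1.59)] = (13.2616*r^2 + 30.86336*r - 1.37*(4.4*r + 5.12)*(8.8*r + 10.24) + 9.58452)/(2.2*r^2 + 5.12*r + 1.59)^3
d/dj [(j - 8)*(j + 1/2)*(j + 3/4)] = 3*j^2 - 27*j/2 - 77/8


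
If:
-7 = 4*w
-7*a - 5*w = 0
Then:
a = 5/4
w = -7/4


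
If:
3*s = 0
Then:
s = 0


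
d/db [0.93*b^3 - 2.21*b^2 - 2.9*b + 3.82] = 2.79*b^2 - 4.42*b - 2.9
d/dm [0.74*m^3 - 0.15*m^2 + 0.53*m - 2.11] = 2.22*m^2 - 0.3*m + 0.53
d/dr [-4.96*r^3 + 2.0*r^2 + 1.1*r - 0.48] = -14.88*r^2 + 4.0*r + 1.1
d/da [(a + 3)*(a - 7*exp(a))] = a - (a + 3)*(7*exp(a) - 1) - 7*exp(a)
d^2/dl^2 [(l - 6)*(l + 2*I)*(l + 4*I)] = 6*l - 12 + 12*I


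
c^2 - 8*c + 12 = (c - 6)*(c - 2)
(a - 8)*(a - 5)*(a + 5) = a^3 - 8*a^2 - 25*a + 200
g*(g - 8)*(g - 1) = g^3 - 9*g^2 + 8*g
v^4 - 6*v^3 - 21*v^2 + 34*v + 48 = (v - 8)*(v - 2)*(v + 1)*(v + 3)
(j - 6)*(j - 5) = j^2 - 11*j + 30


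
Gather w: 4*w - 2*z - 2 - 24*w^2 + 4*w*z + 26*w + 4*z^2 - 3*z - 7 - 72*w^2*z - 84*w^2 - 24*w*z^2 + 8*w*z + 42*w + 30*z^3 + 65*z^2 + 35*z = w^2*(-72*z - 108) + w*(-24*z^2 + 12*z + 72) + 30*z^3 + 69*z^2 + 30*z - 9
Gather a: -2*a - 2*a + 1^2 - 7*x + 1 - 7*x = -4*a - 14*x + 2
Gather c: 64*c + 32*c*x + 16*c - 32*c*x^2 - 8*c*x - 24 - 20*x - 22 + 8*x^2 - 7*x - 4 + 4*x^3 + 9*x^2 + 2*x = c*(-32*x^2 + 24*x + 80) + 4*x^3 + 17*x^2 - 25*x - 50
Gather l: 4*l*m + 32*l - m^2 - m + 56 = l*(4*m + 32) - m^2 - m + 56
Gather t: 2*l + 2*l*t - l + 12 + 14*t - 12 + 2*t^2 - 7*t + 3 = l + 2*t^2 + t*(2*l + 7) + 3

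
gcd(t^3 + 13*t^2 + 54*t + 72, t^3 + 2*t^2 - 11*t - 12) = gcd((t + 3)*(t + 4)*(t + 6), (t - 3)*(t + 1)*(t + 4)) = t + 4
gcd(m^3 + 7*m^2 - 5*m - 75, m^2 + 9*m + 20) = m + 5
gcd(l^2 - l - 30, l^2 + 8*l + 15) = l + 5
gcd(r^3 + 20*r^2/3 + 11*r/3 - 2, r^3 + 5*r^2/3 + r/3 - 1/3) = r^2 + 2*r/3 - 1/3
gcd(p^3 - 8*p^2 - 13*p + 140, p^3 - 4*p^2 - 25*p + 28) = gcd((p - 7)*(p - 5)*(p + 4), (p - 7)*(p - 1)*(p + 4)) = p^2 - 3*p - 28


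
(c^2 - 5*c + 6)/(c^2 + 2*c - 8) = (c - 3)/(c + 4)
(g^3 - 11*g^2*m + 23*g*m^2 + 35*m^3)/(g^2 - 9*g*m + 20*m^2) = (g^2 - 6*g*m - 7*m^2)/(g - 4*m)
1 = 1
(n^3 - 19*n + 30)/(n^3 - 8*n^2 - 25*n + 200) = (n^2 - 5*n + 6)/(n^2 - 13*n + 40)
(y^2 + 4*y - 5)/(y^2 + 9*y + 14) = (y^2 + 4*y - 5)/(y^2 + 9*y + 14)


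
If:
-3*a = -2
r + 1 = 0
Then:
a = 2/3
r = -1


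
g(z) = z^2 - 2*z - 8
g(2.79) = -5.80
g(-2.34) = 2.16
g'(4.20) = 6.40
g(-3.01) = 7.08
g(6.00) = 16.00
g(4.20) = 1.24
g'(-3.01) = -8.02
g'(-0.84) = -3.68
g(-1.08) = -4.67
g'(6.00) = 10.00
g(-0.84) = -5.61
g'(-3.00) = -8.00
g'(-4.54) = -11.08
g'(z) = 2*z - 2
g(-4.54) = 21.69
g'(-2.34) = -6.68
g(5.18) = 8.47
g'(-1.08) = -4.16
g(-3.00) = 7.00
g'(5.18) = 8.36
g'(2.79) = 3.58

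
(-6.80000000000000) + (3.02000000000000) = -3.78000000000000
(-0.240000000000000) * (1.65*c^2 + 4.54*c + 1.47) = -0.396*c^2 - 1.0896*c - 0.3528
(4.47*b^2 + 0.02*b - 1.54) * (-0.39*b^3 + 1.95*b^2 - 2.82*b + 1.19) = -1.7433*b^5 + 8.7087*b^4 - 11.9658*b^3 + 2.2599*b^2 + 4.3666*b - 1.8326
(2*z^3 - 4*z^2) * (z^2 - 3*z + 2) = 2*z^5 - 10*z^4 + 16*z^3 - 8*z^2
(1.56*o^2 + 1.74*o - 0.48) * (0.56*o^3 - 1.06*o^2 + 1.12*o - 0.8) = 0.8736*o^5 - 0.6792*o^4 - 0.366*o^3 + 1.2096*o^2 - 1.9296*o + 0.384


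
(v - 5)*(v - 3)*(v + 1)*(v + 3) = v^4 - 4*v^3 - 14*v^2 + 36*v + 45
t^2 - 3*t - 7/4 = (t - 7/2)*(t + 1/2)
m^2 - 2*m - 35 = (m - 7)*(m + 5)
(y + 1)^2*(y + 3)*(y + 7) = y^4 + 12*y^3 + 42*y^2 + 52*y + 21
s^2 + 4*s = s*(s + 4)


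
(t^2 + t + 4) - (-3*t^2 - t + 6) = 4*t^2 + 2*t - 2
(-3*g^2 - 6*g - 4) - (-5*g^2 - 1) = 2*g^2 - 6*g - 3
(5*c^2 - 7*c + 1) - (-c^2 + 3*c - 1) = 6*c^2 - 10*c + 2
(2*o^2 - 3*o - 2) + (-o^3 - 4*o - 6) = -o^3 + 2*o^2 - 7*o - 8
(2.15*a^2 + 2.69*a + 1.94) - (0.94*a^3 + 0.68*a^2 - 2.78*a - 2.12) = -0.94*a^3 + 1.47*a^2 + 5.47*a + 4.06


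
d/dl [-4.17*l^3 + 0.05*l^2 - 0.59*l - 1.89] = -12.51*l^2 + 0.1*l - 0.59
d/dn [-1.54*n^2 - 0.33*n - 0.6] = -3.08*n - 0.33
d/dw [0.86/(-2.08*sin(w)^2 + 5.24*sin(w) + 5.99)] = (3.5776*sin(w) - 4.5064)*cos(w)/(-2.08*sin(w)^2 + 5.24*sin(w) + 5.99)^2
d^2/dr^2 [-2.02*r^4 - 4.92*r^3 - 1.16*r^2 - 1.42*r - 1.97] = -24.24*r^2 - 29.52*r - 2.32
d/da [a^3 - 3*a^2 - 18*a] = 3*a^2 - 6*a - 18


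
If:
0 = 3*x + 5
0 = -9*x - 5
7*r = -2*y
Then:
No Solution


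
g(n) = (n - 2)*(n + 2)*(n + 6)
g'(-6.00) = 32.00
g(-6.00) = 0.00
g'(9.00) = 347.00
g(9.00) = 1155.00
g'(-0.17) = -5.95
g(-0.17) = -23.15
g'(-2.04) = -16.00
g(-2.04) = 0.64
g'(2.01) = 32.24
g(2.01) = 0.32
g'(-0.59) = -10.04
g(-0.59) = -19.76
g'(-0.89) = -12.30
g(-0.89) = -16.39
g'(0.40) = 1.28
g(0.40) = -24.58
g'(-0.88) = -12.24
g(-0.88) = -16.52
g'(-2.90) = -13.57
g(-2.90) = 13.67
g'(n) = (n - 2)*(n + 2) + (n - 2)*(n + 6) + (n + 2)*(n + 6)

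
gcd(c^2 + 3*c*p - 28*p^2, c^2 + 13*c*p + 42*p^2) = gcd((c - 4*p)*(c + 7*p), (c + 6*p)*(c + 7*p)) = c + 7*p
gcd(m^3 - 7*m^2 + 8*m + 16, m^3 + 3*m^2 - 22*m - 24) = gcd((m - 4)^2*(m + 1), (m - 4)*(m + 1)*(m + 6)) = m^2 - 3*m - 4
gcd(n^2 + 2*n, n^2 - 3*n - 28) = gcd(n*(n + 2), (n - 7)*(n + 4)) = 1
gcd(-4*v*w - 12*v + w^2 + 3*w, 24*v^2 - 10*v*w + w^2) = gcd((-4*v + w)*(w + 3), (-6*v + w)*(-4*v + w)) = 4*v - w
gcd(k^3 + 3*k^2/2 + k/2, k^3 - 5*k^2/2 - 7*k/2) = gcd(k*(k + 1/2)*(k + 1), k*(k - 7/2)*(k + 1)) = k^2 + k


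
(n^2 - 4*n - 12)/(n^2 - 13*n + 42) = (n + 2)/(n - 7)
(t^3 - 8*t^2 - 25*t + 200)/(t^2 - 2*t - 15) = (t^2 - 3*t - 40)/(t + 3)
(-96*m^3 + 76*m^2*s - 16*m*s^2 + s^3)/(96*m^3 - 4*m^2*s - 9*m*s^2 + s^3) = (12*m^2 - 8*m*s + s^2)/(-12*m^2 - m*s + s^2)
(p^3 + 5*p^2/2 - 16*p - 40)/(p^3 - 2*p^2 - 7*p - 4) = (p^2 + 13*p/2 + 10)/(p^2 + 2*p + 1)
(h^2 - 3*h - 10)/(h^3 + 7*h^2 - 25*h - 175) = (h + 2)/(h^2 + 12*h + 35)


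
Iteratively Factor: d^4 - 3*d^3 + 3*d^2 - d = (d - 1)*(d^3 - 2*d^2 + d) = (d - 1)^2*(d^2 - d) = d*(d - 1)^2*(d - 1)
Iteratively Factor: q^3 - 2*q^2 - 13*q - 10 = (q + 1)*(q^2 - 3*q - 10) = (q - 5)*(q + 1)*(q + 2)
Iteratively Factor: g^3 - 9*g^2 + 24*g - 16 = (g - 4)*(g^2 - 5*g + 4) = (g - 4)^2*(g - 1)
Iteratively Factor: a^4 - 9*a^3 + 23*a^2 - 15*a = (a - 3)*(a^3 - 6*a^2 + 5*a) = (a - 5)*(a - 3)*(a^2 - a) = a*(a - 5)*(a - 3)*(a - 1)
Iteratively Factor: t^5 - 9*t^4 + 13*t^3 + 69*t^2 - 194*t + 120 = (t - 4)*(t^4 - 5*t^3 - 7*t^2 + 41*t - 30) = (t - 5)*(t - 4)*(t^3 - 7*t + 6) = (t - 5)*(t - 4)*(t - 1)*(t^2 + t - 6) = (t - 5)*(t - 4)*(t - 1)*(t + 3)*(t - 2)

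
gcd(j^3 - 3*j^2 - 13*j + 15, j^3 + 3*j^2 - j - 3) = j^2 + 2*j - 3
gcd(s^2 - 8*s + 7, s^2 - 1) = s - 1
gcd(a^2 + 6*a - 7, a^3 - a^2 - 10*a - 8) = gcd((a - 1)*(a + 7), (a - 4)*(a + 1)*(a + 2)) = 1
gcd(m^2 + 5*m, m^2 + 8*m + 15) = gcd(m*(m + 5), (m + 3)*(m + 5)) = m + 5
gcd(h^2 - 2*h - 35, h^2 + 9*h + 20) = h + 5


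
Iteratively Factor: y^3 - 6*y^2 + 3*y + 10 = (y - 2)*(y^2 - 4*y - 5) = (y - 2)*(y + 1)*(y - 5)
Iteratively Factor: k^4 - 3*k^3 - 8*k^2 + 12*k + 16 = (k - 2)*(k^3 - k^2 - 10*k - 8) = (k - 2)*(k + 2)*(k^2 - 3*k - 4) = (k - 2)*(k + 1)*(k + 2)*(k - 4)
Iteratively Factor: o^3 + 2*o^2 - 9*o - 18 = (o - 3)*(o^2 + 5*o + 6) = (o - 3)*(o + 2)*(o + 3)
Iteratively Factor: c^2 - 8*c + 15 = (c - 3)*(c - 5)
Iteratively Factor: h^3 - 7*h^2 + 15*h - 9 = (h - 3)*(h^2 - 4*h + 3) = (h - 3)^2*(h - 1)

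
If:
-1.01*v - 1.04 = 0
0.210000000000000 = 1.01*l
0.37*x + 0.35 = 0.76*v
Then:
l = 0.21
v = -1.03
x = -3.06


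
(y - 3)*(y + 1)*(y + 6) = y^3 + 4*y^2 - 15*y - 18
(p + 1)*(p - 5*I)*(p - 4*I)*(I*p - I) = I*p^4 + 9*p^3 - 21*I*p^2 - 9*p + 20*I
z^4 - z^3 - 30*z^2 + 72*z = z*(z - 4)*(z - 3)*(z + 6)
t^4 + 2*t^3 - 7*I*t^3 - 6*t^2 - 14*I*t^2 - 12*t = t*(t + 2)*(t - 6*I)*(t - I)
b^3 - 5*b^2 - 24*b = b*(b - 8)*(b + 3)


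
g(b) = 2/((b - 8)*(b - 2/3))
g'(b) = -2/((b - 8)*(b - 2/3)^2) - 2/((b - 8)^2*(b - 2/3))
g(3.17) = -0.17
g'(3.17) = 0.03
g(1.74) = -0.30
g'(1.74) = 0.23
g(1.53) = -0.36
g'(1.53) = 0.36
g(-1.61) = 0.09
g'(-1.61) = 0.05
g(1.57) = -0.34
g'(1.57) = 0.33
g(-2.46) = 0.06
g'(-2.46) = 0.03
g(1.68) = -0.31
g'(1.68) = 0.26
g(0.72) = -5.15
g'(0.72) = 95.88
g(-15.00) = 0.01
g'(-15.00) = 0.00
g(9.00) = 0.24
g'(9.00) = -0.27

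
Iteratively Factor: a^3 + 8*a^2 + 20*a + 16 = (a + 4)*(a^2 + 4*a + 4) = (a + 2)*(a + 4)*(a + 2)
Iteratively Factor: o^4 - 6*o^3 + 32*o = (o + 2)*(o^3 - 8*o^2 + 16*o) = (o - 4)*(o + 2)*(o^2 - 4*o) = (o - 4)^2*(o + 2)*(o)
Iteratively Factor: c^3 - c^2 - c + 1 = (c - 1)*(c^2 - 1) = (c - 1)*(c + 1)*(c - 1)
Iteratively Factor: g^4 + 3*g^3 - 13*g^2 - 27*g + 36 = (g - 1)*(g^3 + 4*g^2 - 9*g - 36) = (g - 3)*(g - 1)*(g^2 + 7*g + 12) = (g - 3)*(g - 1)*(g + 4)*(g + 3)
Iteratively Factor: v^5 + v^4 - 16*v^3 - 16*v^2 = (v + 4)*(v^4 - 3*v^3 - 4*v^2) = (v - 4)*(v + 4)*(v^3 + v^2) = v*(v - 4)*(v + 4)*(v^2 + v) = v*(v - 4)*(v + 1)*(v + 4)*(v)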